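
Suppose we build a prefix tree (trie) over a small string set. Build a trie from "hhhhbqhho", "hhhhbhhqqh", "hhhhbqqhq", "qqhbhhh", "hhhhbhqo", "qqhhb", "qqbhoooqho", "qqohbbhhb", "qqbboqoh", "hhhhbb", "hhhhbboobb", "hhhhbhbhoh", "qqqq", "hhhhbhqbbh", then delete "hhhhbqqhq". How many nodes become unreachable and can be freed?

3

After clearing the end-marker at "hhhhbqqhq", prune upward until reaching a node still needed by another word.
The suffix "qhq" (3 nodes) is used only by "hhhhbqqhq"; the node for "hhhhbq" still has the child "h", so pruning stops there.
Nodes removed: 3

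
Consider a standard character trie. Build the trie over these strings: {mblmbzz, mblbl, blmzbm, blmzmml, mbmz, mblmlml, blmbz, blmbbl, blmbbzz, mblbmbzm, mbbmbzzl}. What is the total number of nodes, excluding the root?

Count nodes per top-level branch (shared prefixes stored once):
  'b'-branch (blmbbl, blmbbzz, blmbz, blmzbm, blmzmml): 15 nodes
  'm'-branch (mbbmbzzl, mblbl, mblbmbzm, mblmbzz, mblmlml, mbmz): 24 nodes
Sum: 39

39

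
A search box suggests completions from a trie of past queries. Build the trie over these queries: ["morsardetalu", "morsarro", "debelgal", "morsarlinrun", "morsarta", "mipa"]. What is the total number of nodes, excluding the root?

33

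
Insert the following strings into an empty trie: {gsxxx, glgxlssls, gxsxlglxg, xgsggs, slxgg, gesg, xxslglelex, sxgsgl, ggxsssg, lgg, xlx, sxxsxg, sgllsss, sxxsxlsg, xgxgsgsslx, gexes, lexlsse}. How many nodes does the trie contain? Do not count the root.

90

For each word, the new-node count is its length minus the longest prefix already in the trie:
  "gsxxx" → 5 new (g, s, x, x, x)
  "glgxlssls" → prefix "g" already present; 8 new (l, g, x, l, s, s, l, s)
  "gxsxlglxg" → prefix "g" already present; 8 new (x, s, x, l, g, l, x, g)
  "xgsggs" → 6 new (x, g, s, g, g, s)
  "slxgg" → 5 new (s, l, x, g, g)
  "gesg" → prefix "g" already present; 3 new (e, s, g)
  "xxslglelex" → prefix "x" already present; 9 new (x, s, l, g, l, e, l, e, x)
  "sxgsgl" → prefix "s" already present; 5 new (x, g, s, g, l)
  "ggxsssg" → prefix "g" already present; 6 new (g, x, s, s, s, g)
  "lgg" → 3 new (l, g, g)
  "xlx" → prefix "x" already present; 2 new (l, x)
  "sxxsxg" → prefix "sx" already present; 4 new (x, s, x, g)
  "sgllsss" → prefix "s" already present; 6 new (g, l, l, s, s, s)
  "sxxsxlsg" → prefix "sxxsx" already present; 3 new (l, s, g)
  "xgxgsgsslx" → prefix "xg" already present; 8 new (x, g, s, g, s, s, l, x)
  "gexes" → prefix "ge" already present; 3 new (x, e, s)
  "lexlsse" → prefix "l" already present; 6 new (e, x, l, s, s, e)
Total nodes = 5 + 8 + 8 + 6 + 5 + 3 + 9 + 5 + 6 + 3 + 2 + 4 + 6 + 3 + 8 + 3 + 6 = 90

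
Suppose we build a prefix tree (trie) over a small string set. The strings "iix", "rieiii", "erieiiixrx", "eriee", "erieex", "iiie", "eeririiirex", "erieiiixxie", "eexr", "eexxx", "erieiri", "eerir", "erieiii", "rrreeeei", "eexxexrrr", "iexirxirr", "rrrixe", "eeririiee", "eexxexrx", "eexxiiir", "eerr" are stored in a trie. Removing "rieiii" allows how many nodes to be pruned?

A node on "rieiii"'s path can go only if nothing else ends at it or branches off below it.
The suffix "ieiii" (5 nodes) is used only by "rieiii"; the node for "r" still has the child "r", so pruning stops there.
Nodes removed: 5

5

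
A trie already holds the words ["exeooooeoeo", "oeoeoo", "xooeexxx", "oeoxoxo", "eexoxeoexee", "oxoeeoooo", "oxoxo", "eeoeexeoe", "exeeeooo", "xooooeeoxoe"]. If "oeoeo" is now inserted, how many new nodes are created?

Every character of "oeoeo" already lies on an existing path (it is a prefix of some stored word).
No new nodes are needed: 0.

0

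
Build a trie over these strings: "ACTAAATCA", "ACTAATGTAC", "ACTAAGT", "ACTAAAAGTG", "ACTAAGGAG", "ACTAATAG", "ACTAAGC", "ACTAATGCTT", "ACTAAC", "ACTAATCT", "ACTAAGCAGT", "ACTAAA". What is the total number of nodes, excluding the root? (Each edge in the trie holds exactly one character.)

35

Insert word by word; a character creates a node only if that edge doesn't already exist:
  "ACTAAATCA" → 9 new (A, C, T, A, A, A, T, C, A)
  "ACTAATGTAC" → prefix "ACTAA" already present; 5 new (T, G, T, A, C)
  "ACTAAGT" → prefix "ACTAA" already present; 2 new (G, T)
  "ACTAAAAGTG" → prefix "ACTAAA" already present; 4 new (A, G, T, G)
  "ACTAAGGAG" → prefix "ACTAAG" already present; 3 new (G, A, G)
  "ACTAATAG" → prefix "ACTAAT" already present; 2 new (A, G)
  "ACTAAGC" → prefix "ACTAAG" already present; 1 new (C)
  "ACTAATGCTT" → prefix "ACTAATG" already present; 3 new (C, T, T)
  "ACTAAC" → prefix "ACTAA" already present; 1 new (C)
  "ACTAATCT" → prefix "ACTAAT" already present; 2 new (C, T)
  "ACTAAGCAGT" → prefix "ACTAAGC" already present; 3 new (A, G, T)
  "ACTAAA" → prefix "ACTAAA" already present; 0 new (none)
Total nodes = 9 + 5 + 2 + 4 + 3 + 2 + 1 + 3 + 1 + 2 + 3 + 0 = 35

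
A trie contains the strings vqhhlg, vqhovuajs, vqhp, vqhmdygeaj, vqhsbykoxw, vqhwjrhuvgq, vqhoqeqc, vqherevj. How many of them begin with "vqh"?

8

Traverse to the node for "vqh", then collect every word in that subtree.
Matches: "vqherevj", "vqhhlg", "vqhmdygeaj", "vqhoqeqc", "vqhovuajs", "vqhp", "vqhsbykoxw", "vqhwjrhuvgq"
Count: 8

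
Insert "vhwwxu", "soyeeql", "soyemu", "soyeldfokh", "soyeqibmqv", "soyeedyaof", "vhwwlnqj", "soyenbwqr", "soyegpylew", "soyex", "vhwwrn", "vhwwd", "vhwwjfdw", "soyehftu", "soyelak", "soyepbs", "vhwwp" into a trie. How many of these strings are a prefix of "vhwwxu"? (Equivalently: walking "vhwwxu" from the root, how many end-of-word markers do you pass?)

Traverse "vhwwxu" character by character; count nodes along the way that are marked as word ends.
Prefixes of the query that are stored words: "vhwwxu"
Count: 1

1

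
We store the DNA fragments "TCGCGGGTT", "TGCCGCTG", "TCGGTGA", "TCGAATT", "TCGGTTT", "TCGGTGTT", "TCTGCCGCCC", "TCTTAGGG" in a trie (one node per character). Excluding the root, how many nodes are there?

41

Count nodes per top-level branch (shared prefixes stored once):
  'T'-branch (TCGAATT, TCGCGGGTT, TCGGTGA, TCGGTGTT, TCGGTTT, TCTGCCGCCC, TCTTAGGG, TGCCGCTG): 41 nodes
Sum: 41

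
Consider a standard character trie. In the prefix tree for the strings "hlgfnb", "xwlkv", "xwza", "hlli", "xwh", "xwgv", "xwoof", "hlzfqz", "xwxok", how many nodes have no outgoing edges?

A leaf is a node with no children — equivalently, the end of a word that is not a proper prefix of any other stored word.
Those words: "hlgfnb", "hlli", "hlzfqz", "xwgv", "xwh", "xwlkv", "xwoof", "xwxok", "xwza"
Leaf count: 9

9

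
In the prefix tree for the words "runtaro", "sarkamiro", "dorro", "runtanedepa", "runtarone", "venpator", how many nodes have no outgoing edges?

5

A leaf is a node with no children — equivalently, the end of a word that is not a proper prefix of any other stored word.
Those words: "dorro", "runtanedepa", "runtarone", "sarkamiro", "venpator"
Leaf count: 5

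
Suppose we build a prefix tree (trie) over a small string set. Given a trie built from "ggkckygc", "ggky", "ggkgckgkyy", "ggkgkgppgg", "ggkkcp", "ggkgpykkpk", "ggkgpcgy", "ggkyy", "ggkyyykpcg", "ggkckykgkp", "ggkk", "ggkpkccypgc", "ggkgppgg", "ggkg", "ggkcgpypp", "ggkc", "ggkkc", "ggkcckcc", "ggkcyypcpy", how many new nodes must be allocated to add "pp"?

"pp" shares no prefix with any stored word, so all 2 characters open new nodes.
2 − 0 = 2 new nodes.

2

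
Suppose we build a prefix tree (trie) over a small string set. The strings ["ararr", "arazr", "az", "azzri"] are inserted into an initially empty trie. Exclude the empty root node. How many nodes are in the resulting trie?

Trie structure (* marks end of a word):
(root)
└─ a
   ├─ r
   │  └─ a
   │     ├─ r
   │     │  └─ r *
   │     └─ z
   │        └─ r *
   └─ z *
      └─ z
         └─ r
            └─ i *
Counting every labelled node above: 11.

11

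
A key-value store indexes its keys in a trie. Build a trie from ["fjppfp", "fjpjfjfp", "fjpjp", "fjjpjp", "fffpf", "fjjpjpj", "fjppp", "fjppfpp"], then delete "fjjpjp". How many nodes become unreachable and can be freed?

After clearing the end-marker at "fjjpjp", prune upward until reaching a node still needed by another word.
Every node on "fjjpjp" is still needed (e.g. by "fjjpjpj"), so nothing is freed.
Nodes removed: 0

0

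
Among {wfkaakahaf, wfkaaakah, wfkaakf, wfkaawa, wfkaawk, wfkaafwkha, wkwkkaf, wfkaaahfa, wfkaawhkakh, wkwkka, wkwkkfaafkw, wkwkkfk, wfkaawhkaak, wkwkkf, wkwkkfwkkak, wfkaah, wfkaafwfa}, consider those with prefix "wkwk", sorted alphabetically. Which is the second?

wkwkkaf

Words with prefix "wkwk", in lexicographic order: "wkwkka", "wkwkkaf", "wkwkkf", "wkwkkfaafkw", "wkwkkfk", "wkwkkfwkkak"
Position 2: wkwkkaf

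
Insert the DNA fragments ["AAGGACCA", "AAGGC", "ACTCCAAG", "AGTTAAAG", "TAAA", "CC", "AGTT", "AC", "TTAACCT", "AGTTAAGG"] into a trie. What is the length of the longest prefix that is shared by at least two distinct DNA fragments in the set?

Equivalently: take the maximum, over all pairs, of their longest common prefix length.
"AGTTAAAG" and "AGTTAAGG" agree on "AGTTAA" (6 characters) before diverging; nothing deeper is shared.
Longest shared-prefix length: 6

6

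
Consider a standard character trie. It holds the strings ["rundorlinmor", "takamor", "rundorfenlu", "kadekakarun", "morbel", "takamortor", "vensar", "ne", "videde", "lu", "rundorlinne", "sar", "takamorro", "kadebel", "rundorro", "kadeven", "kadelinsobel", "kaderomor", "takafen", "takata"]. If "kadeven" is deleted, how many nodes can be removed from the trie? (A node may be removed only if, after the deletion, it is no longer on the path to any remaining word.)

3

After clearing the end-marker at "kadeven", prune upward until reaching a node still needed by another word.
The suffix "ven" (3 nodes) is used only by "kadeven"; the node for "kade" still has the child "k", so pruning stops there.
Nodes removed: 3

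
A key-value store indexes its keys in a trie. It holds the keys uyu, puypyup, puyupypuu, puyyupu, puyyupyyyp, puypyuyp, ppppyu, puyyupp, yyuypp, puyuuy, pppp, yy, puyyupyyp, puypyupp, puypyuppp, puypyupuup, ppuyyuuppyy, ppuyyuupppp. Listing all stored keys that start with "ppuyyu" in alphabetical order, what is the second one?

Words with prefix "ppuyyu", in lexicographic order: "ppuyyuupppp", "ppuyyuuppyy"
Position 2: ppuyyuuppyy

ppuyyuuppyy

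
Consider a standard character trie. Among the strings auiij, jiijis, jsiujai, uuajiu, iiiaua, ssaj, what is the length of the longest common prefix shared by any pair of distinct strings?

1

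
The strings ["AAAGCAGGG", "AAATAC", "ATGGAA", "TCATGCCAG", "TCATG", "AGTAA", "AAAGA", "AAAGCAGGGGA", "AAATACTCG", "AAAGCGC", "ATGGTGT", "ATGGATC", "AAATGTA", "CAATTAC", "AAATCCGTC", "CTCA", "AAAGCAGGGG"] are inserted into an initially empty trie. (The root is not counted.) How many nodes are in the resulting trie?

61

Count nodes per top-level branch (shared prefixes stored once):
  'A'-branch (AAAGA, AAAGCAGGG, AAAGCAGGGG, AAAGCAGGGGA, AAAGCGC, AAATAC, AAATACTCG, AAATCCGTC, AAATGTA, AGTAA, ATGGAA, ATGGATC, ATGGTGT): 42 nodes
  'C'-branch (CAATTAC, CTCA): 10 nodes
  'T'-branch (TCATG, TCATGCCAG): 9 nodes
Sum: 61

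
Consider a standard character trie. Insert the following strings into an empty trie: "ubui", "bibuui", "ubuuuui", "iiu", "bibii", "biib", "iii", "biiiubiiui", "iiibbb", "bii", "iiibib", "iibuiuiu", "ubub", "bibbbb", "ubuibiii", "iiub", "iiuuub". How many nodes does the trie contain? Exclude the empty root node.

52

Count nodes per top-level branch (shared prefixes stored once):
  'b'-branch (bibbbb, bibii, bibuui, bii, biib, biiiubiiui): 20 nodes
  'i'-branch (iibuiuiu, iii, iiibbb, iiibib, iiu, iiub, iiuuub): 19 nodes
  'u'-branch (ubub, ubui, ubuibiii, ubuuuui): 13 nodes
Sum: 52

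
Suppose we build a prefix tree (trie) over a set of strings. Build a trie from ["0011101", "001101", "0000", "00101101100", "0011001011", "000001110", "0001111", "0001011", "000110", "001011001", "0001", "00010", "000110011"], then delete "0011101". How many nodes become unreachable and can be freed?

3

A node on "0011101"'s path can go only if nothing else ends at it or branches off below it.
The suffix "101" (3 nodes) is used only by "0011101"; the node for "0011" still has the child "0", so pruning stops there.
Nodes removed: 3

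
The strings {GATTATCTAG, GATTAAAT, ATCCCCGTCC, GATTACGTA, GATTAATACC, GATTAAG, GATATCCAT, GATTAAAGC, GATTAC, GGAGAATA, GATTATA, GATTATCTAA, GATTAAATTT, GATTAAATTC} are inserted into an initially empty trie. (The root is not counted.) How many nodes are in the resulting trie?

52

For each word, the new-node count is its length minus the longest prefix already in the trie:
  "GATTATCTAG" → 10 new (G, A, T, T, A, T, C, T, A, G)
  "GATTAAAT" → prefix "GATTA" already present; 3 new (A, A, T)
  "ATCCCCGTCC" → 10 new (A, T, C, C, C, C, G, T, C, C)
  "GATTACGTA" → prefix "GATTA" already present; 4 new (C, G, T, A)
  "GATTAATACC" → prefix "GATTAA" already present; 4 new (T, A, C, C)
  "GATTAAG" → prefix "GATTAA" already present; 1 new (G)
  "GATATCCAT" → prefix "GAT" already present; 6 new (A, T, C, C, A, T)
  "GATTAAAGC" → prefix "GATTAAA" already present; 2 new (G, C)
  "GATTAC" → prefix "GATTAC" already present; 0 new (none)
  "GGAGAATA" → prefix "G" already present; 7 new (G, A, G, A, A, T, A)
  "GATTATA" → prefix "GATTAT" already present; 1 new (A)
  "GATTATCTAA" → prefix "GATTATCTA" already present; 1 new (A)
  "GATTAAATTT" → prefix "GATTAAAT" already present; 2 new (T, T)
  "GATTAAATTC" → prefix "GATTAAATT" already present; 1 new (C)
Total nodes = 10 + 3 + 10 + 4 + 4 + 1 + 6 + 2 + 0 + 7 + 1 + 1 + 2 + 1 = 52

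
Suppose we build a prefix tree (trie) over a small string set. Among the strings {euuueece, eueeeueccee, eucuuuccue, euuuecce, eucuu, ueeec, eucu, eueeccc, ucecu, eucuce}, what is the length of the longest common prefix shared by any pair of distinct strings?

Look for the deepest trie node that still has at least two words in its subtree.
"eucuu" and "eucuuuccue" agree on "eucuu" (5 characters) before diverging; nothing deeper is shared.
Longest shared-prefix length: 5

5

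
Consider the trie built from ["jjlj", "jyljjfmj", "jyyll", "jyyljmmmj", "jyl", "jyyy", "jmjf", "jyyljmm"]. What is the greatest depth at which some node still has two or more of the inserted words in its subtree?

7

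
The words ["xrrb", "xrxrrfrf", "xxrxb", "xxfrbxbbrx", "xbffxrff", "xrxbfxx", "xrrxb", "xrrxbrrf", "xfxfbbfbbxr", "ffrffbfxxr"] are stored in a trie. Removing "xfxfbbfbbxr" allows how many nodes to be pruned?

Walk "xfxfbbfbbxr" from the leaf back toward the root, removing each node that no remaining word uses.
The suffix "fxfbbfbbxr" (10 nodes) is used only by "xfxfbbfbbxr"; the node for "x" still has the child "r", so pruning stops there.
Nodes removed: 10

10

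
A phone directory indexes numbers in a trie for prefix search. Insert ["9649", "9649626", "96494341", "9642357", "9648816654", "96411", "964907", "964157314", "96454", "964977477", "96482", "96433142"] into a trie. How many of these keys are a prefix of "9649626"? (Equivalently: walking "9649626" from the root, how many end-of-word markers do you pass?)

2

Check each prefix of "9649626" against the stored set — each match is an end-marker on the path.
Prefixes of the query that are stored words: "9649", "9649626"
Count: 2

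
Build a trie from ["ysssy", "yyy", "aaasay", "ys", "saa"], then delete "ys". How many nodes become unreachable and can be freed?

A node on "ys"'s path can go only if nothing else ends at it or branches off below it.
Every node on "ys" is still needed (e.g. by "ysssy"), so nothing is freed.
Nodes removed: 0

0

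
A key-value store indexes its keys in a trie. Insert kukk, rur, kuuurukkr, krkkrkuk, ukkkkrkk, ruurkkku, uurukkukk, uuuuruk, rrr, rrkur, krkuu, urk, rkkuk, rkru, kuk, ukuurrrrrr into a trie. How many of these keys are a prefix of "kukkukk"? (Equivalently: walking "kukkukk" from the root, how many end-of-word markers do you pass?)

2

Walk "kukkukk" from the root; an end-of-word marker is hit whenever a stored word is a prefix of "kukkukk".
Prefixes of the query that are stored words: "kuk", "kukk"
Count: 2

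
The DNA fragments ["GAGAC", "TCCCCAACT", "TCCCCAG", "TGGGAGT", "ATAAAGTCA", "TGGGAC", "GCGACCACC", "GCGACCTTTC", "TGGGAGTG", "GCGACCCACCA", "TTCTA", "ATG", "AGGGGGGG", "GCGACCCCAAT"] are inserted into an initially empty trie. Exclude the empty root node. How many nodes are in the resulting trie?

Insert word by word; a character creates a node only if that edge doesn't already exist:
  "GAGAC" → 5 new (G, A, G, A, C)
  "TCCCCAACT" → 9 new (T, C, C, C, C, A, A, C, T)
  "TCCCCAG" → prefix "TCCCCA" already present; 1 new (G)
  "TGGGAGT" → prefix "T" already present; 6 new (G, G, G, A, G, T)
  "ATAAAGTCA" → 9 new (A, T, A, A, A, G, T, C, A)
  "TGGGAC" → prefix "TGGGA" already present; 1 new (C)
  "GCGACCACC" → prefix "G" already present; 8 new (C, G, A, C, C, A, C, C)
  "GCGACCTTTC" → prefix "GCGACC" already present; 4 new (T, T, T, C)
  "TGGGAGTG" → prefix "TGGGAGT" already present; 1 new (G)
  "GCGACCCACCA" → prefix "GCGACC" already present; 5 new (C, A, C, C, A)
  "TTCTA" → prefix "T" already present; 4 new (T, C, T, A)
  "ATG" → prefix "AT" already present; 1 new (G)
  "AGGGGGGG" → prefix "A" already present; 7 new (G, G, G, G, G, G, G)
  "GCGACCCCAAT" → prefix "GCGACCC" already present; 4 new (C, A, A, T)
Total nodes = 5 + 9 + 1 + 6 + 9 + 1 + 8 + 4 + 1 + 5 + 4 + 1 + 7 + 4 = 65

65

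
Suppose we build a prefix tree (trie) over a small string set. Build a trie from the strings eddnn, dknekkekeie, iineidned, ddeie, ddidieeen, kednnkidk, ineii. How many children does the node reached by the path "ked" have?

1

The children of the "ked" node are the distinct next characters among strings starting with "ked".
Characters that immediately follow "ked" among the stored strings: {n}.
That node has 1 child edge.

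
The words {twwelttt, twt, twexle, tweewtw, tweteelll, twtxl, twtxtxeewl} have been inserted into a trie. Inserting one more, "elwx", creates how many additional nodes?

4

"elwx" shares no prefix with any stored word, so all 4 characters open new nodes.
4 − 0 = 4 new nodes.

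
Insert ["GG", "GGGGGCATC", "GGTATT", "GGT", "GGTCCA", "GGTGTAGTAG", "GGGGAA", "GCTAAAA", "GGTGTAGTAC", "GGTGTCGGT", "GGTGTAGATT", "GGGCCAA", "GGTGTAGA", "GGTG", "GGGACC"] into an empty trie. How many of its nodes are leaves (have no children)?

Leaves are exactly the stored words that no other stored word extends.
Those words: "GCTAAAA", "GGGACC", "GGGCCAA", "GGGGAA", "GGGGGCATC", "GGTATT", "GGTCCA", "GGTGTAGATT", "GGTGTAGTAC", "GGTGTAGTAG", "GGTGTCGGT"
Leaf count: 11

11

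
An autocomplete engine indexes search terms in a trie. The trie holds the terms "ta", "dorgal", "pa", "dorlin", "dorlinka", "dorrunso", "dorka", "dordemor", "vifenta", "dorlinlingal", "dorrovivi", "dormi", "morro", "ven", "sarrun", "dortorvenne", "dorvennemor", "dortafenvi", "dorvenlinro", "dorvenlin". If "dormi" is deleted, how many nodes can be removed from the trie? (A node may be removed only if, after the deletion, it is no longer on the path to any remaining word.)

2

A node on "dormi"'s path can go only if nothing else ends at it or branches off below it.
The suffix "mi" (2 nodes) is used only by "dormi"; the node for "dor" still has the child "g", so pruning stops there.
Nodes removed: 2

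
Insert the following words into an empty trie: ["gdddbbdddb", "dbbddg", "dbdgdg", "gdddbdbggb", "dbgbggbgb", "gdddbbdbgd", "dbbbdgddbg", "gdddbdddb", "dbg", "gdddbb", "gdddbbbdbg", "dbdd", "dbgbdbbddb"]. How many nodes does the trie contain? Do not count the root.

56

Trace insertions, counting only characters that open a new branch:
  "gdddbbdddb" → 10 new (g, d, d, d, b, b, d, d, d, b)
  "dbbddg" → 6 new (d, b, b, d, d, g)
  "dbdgdg" → prefix "db" already present; 4 new (d, g, d, g)
  "gdddbdbggb" → prefix "gdddb" already present; 5 new (d, b, g, g, b)
  "dbgbggbgb" → prefix "db" already present; 7 new (g, b, g, g, b, g, b)
  "gdddbbdbgd" → prefix "gdddbbd" already present; 3 new (b, g, d)
  "dbbbdgddbg" → prefix "dbb" already present; 7 new (b, d, g, d, d, b, g)
  "gdddbdddb" → prefix "gdddbd" already present; 3 new (d, d, b)
  "dbg" → prefix "dbg" already present; 0 new (none)
  "gdddbb" → prefix "gdddbb" already present; 0 new (none)
  "gdddbbbdbg" → prefix "gdddbb" already present; 4 new (b, d, b, g)
  "dbdd" → prefix "dbd" already present; 1 new (d)
  "dbgbdbbddb" → prefix "dbgb" already present; 6 new (d, b, b, d, d, b)
Total nodes = 10 + 6 + 4 + 5 + 7 + 3 + 7 + 3 + 0 + 0 + 4 + 1 + 6 = 56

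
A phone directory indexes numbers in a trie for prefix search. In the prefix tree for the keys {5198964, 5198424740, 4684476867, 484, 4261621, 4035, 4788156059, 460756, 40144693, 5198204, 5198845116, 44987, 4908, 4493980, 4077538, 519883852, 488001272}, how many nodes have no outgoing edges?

Leaves are exactly the stored words that no other stored word extends.
Those words: "40144693", "4035", "4077538", "4261621", "4493980", "44987", "460756", "4684476867", "4788156059", "484", "488001272", "4908", "5198204", "5198424740", "519883852", "5198845116", "5198964"
Leaf count: 17

17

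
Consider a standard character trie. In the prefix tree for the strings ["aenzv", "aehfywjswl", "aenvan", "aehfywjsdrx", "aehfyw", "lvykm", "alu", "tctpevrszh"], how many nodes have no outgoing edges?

7

Leaves are exactly the stored words that no other stored word extends.
Those words: "aehfywjsdrx", "aehfywjswl", "aenvan", "aenzv", "alu", "lvykm", "tctpevrszh"
Leaf count: 7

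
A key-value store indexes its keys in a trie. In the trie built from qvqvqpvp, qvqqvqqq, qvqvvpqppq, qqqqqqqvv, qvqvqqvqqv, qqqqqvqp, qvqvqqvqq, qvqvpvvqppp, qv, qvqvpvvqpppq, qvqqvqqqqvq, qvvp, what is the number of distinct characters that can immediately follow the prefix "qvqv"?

Walk "qvqv" from the root, arriving at one node.
Distinct next characters after "qvqv": p, q, v.
That node has 3 child edges.

3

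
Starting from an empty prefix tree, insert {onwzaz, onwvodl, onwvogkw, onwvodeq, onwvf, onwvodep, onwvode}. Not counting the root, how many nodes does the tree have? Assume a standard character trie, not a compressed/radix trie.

Insert word by word; a character creates a node only if that edge doesn't already exist:
  "onwzaz" → 6 new (o, n, w, z, a, z)
  "onwvodl" → prefix "onw" already present; 4 new (v, o, d, l)
  "onwvogkw" → prefix "onwvo" already present; 3 new (g, k, w)
  "onwvodeq" → prefix "onwvod" already present; 2 new (e, q)
  "onwvf" → prefix "onwv" already present; 1 new (f)
  "onwvodep" → prefix "onwvode" already present; 1 new (p)
  "onwvode" → prefix "onwvode" already present; 0 new (none)
Total nodes = 6 + 4 + 3 + 2 + 1 + 1 + 0 = 17

17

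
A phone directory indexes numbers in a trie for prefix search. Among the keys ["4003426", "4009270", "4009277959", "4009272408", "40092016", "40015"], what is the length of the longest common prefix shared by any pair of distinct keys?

6

The deepest shared node is where two words last agree before diverging.
"4009270" and "4009272408" agree on "400927" (6 characters) before diverging; nothing deeper is shared.
Longest shared-prefix length: 6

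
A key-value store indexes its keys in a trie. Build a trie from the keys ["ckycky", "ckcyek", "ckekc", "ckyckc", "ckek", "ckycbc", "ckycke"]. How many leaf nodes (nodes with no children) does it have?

Leaves are exactly the stored words that no other stored word extends.
Those words: "ckcyek", "ckekc", "ckycbc", "ckyckc", "ckycke", "ckycky"
Leaf count: 6

6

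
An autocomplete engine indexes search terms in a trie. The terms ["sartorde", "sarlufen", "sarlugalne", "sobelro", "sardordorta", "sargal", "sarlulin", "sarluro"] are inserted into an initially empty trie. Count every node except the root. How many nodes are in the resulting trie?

Count nodes per top-level branch (shared prefixes stored once):
  's'-branch (sardordorta, sargal, sarlufen, sarlugalne, sarlulin, sarluro, sartorde, sobelro): 40 nodes
Sum: 40

40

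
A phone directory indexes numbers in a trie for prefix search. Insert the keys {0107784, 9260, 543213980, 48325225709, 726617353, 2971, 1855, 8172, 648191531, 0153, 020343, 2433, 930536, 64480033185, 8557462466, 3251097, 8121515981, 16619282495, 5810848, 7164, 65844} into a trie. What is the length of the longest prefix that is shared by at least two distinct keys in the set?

The deepest shared node is where two words last agree before diverging.
e.g. "0107784" and "0153" share the prefix "01" of length 2; no pair shares a longer one.
Longest shared-prefix length: 2

2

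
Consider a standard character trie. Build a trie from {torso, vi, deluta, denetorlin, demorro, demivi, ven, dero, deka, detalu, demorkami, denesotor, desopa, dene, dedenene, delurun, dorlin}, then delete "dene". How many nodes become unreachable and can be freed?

A node on "dene"'s path can go only if nothing else ends at it or branches off below it.
Every node on "dene" is still needed (e.g. by "denetorlin"), so nothing is freed.
Nodes removed: 0

0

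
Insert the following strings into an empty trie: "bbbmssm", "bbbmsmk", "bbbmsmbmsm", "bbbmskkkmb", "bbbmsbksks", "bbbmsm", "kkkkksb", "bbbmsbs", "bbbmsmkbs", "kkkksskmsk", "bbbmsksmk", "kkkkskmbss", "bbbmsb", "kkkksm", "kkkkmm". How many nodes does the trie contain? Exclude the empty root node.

Trace insertions, counting only characters that open a new branch:
  "bbbmssm" → 7 new (b, b, b, m, s, s, m)
  "bbbmsmk" → prefix "bbbms" already present; 2 new (m, k)
  "bbbmsmbmsm" → prefix "bbbmsm" already present; 4 new (b, m, s, m)
  "bbbmskkkmb" → prefix "bbbms" already present; 5 new (k, k, k, m, b)
  "bbbmsbksks" → prefix "bbbms" already present; 5 new (b, k, s, k, s)
  "bbbmsm" → prefix "bbbmsm" already present; 0 new (none)
  "kkkkksb" → 7 new (k, k, k, k, k, s, b)
  "bbbmsbs" → prefix "bbbmsb" already present; 1 new (s)
  "bbbmsmkbs" → prefix "bbbmsmk" already present; 2 new (b, s)
  "kkkksskmsk" → prefix "kkkk" already present; 6 new (s, s, k, m, s, k)
  "bbbmsksmk" → prefix "bbbmsk" already present; 3 new (s, m, k)
  "kkkkskmbss" → prefix "kkkks" already present; 5 new (k, m, b, s, s)
  "bbbmsb" → prefix "bbbmsb" already present; 0 new (none)
  "kkkksm" → prefix "kkkks" already present; 1 new (m)
  "kkkkmm" → prefix "kkkk" already present; 2 new (m, m)
Total nodes = 7 + 2 + 4 + 5 + 5 + 0 + 7 + 1 + 2 + 6 + 3 + 5 + 0 + 1 + 2 = 50

50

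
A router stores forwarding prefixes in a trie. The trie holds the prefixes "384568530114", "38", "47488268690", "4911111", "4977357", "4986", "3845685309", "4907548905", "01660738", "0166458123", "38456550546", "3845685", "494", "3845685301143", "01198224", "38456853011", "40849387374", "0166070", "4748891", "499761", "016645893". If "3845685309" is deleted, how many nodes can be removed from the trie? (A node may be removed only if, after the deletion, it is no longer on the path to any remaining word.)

1

Walk "3845685309" from the leaf back toward the root, removing each node that no remaining word uses.
The suffix "9" (1 node) is used only by "3845685309"; the node for "384568530" still has the child "1", so pruning stops there.
Nodes removed: 1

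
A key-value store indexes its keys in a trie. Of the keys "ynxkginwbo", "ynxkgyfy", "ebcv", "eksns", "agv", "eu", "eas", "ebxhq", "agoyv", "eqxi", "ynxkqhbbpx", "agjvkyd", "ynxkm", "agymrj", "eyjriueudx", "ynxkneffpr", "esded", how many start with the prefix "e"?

Walk to "e"; the words in its subtree are exactly those with that prefix.
Words under "e": eas, ebcv, ebxhq, eksns, eqxi, esded, eu, eyjriueudx
Count: 8

8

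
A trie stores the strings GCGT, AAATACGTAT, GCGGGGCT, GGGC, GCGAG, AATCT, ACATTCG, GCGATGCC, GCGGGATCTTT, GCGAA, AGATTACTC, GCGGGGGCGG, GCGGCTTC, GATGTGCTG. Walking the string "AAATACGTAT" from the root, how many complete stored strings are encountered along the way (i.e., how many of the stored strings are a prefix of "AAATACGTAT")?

Traverse "AAATACGTAT" character by character; count nodes along the way that are marked as word ends.
Prefixes of the query that are stored words: "AAATACGTAT"
Count: 1

1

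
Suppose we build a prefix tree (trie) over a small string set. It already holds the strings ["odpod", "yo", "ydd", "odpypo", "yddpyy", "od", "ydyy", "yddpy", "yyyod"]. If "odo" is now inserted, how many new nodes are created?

1

"od" is already a path in the trie; the remaining "o" must be added.
So 3 − 2 = 1 new nodes.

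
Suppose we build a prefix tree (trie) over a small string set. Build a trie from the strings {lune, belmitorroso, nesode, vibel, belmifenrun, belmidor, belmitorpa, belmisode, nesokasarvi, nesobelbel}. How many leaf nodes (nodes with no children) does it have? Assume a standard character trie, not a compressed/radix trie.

Leaves are exactly the stored words that no other stored word extends.
Those words: "belmidor", "belmifenrun", "belmisode", "belmitorpa", "belmitorroso", "lune", "nesobelbel", "nesode", "nesokasarvi", "vibel"
Leaf count: 10

10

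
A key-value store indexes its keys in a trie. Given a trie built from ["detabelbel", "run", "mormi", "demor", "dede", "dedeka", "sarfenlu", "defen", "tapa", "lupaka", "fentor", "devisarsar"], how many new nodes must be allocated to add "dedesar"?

The longest prefix of "dedesar" already in the trie is "dede" (length 4).
Each of the 3 remaining characters creates one node.

3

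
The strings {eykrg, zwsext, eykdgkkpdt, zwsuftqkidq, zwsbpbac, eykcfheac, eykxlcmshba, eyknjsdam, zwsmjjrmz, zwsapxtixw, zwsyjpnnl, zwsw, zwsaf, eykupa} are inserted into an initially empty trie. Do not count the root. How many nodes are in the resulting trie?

75

Insert word by word; a character creates a node only if that edge doesn't already exist:
  "eykrg" → 5 new (e, y, k, r, g)
  "zwsext" → 6 new (z, w, s, e, x, t)
  "eykdgkkpdt" → prefix "eyk" already present; 7 new (d, g, k, k, p, d, t)
  "zwsuftqkidq" → prefix "zws" already present; 8 new (u, f, t, q, k, i, d, q)
  "zwsbpbac" → prefix "zws" already present; 5 new (b, p, b, a, c)
  "eykcfheac" → prefix "eyk" already present; 6 new (c, f, h, e, a, c)
  "eykxlcmshba" → prefix "eyk" already present; 8 new (x, l, c, m, s, h, b, a)
  "eyknjsdam" → prefix "eyk" already present; 6 new (n, j, s, d, a, m)
  "zwsmjjrmz" → prefix "zws" already present; 6 new (m, j, j, r, m, z)
  "zwsapxtixw" → prefix "zws" already present; 7 new (a, p, x, t, i, x, w)
  "zwsyjpnnl" → prefix "zws" already present; 6 new (y, j, p, n, n, l)
  "zwsw" → prefix "zws" already present; 1 new (w)
  "zwsaf" → prefix "zwsa" already present; 1 new (f)
  "eykupa" → prefix "eyk" already present; 3 new (u, p, a)
Total nodes = 5 + 6 + 7 + 8 + 5 + 6 + 8 + 6 + 6 + 7 + 6 + 1 + 1 + 3 = 75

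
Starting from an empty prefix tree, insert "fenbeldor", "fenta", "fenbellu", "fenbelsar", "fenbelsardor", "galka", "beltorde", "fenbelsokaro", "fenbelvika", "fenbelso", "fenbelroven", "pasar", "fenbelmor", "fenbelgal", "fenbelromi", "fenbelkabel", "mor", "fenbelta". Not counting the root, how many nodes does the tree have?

69

Trace insertions, counting only characters that open a new branch:
  "fenbeldor" → 9 new (f, e, n, b, e, l, d, o, r)
  "fenta" → prefix "fen" already present; 2 new (t, a)
  "fenbellu" → prefix "fenbel" already present; 2 new (l, u)
  "fenbelsar" → prefix "fenbel" already present; 3 new (s, a, r)
  "fenbelsardor" → prefix "fenbelsar" already present; 3 new (d, o, r)
  "galka" → 5 new (g, a, l, k, a)
  "beltorde" → 8 new (b, e, l, t, o, r, d, e)
  "fenbelsokaro" → prefix "fenbels" already present; 5 new (o, k, a, r, o)
  "fenbelvika" → prefix "fenbel" already present; 4 new (v, i, k, a)
  "fenbelso" → prefix "fenbelso" already present; 0 new (none)
  "fenbelroven" → prefix "fenbel" already present; 5 new (r, o, v, e, n)
  "pasar" → 5 new (p, a, s, a, r)
  "fenbelmor" → prefix "fenbel" already present; 3 new (m, o, r)
  "fenbelgal" → prefix "fenbel" already present; 3 new (g, a, l)
  "fenbelromi" → prefix "fenbelro" already present; 2 new (m, i)
  "fenbelkabel" → prefix "fenbel" already present; 5 new (k, a, b, e, l)
  "mor" → 3 new (m, o, r)
  "fenbelta" → prefix "fenbel" already present; 2 new (t, a)
Total nodes = 9 + 2 + 2 + 3 + 3 + 5 + 8 + 5 + 4 + 0 + 5 + 5 + 3 + 3 + 2 + 5 + 3 + 2 = 69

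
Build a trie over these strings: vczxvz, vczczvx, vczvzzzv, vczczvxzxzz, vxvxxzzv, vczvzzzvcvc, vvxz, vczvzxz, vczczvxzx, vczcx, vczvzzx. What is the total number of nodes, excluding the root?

Count nodes per top-level branch (shared prefixes stored once):
  'v'-branch (vczcx, vczczvx, vczczvxzx, vczczvxzxzz, vczvzxz, vczvzzx, vczvzzzv, vczvzzzvcvc, vczxvz, vvxz, vxvxxzzv): 36 nodes
Sum: 36

36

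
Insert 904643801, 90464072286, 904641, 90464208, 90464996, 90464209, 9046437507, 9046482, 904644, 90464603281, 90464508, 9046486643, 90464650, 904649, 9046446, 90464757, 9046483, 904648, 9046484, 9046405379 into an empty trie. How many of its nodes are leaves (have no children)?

17

A leaf is a node with no children — equivalently, the end of a word that is not a proper prefix of any other stored word.
Those words: "9046405379", "90464072286", "904641", "90464208", "90464209", "9046437507", "904643801", "9046446", "90464508", "90464603281", "90464650", "90464757", "9046482", "9046483", "9046484", "9046486643", "90464996"
Leaf count: 17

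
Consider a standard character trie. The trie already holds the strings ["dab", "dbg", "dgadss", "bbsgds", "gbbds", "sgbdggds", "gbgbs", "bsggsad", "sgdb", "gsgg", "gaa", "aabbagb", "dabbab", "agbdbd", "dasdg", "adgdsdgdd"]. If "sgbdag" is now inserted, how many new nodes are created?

"sgbd" is already a path in the trie; the remaining "ag" must be added.
Each of the 2 remaining characters creates one node.

2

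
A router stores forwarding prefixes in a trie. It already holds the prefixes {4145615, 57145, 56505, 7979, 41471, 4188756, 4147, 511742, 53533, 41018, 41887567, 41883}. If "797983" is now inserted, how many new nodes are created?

"7979" is already a path in the trie; the remaining "83" must be added.
So 6 − 4 = 2 new nodes.

2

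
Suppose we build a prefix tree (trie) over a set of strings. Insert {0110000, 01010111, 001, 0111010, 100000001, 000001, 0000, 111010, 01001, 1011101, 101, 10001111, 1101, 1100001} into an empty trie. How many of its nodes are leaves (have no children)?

A leaf is a node with no children — equivalently, the end of a word that is not a proper prefix of any other stored word.
Those words: "000001", "001", "01001", "01010111", "0110000", "0111010", "100000001", "10001111", "1011101", "1100001", "1101", "111010"
Leaf count: 12

12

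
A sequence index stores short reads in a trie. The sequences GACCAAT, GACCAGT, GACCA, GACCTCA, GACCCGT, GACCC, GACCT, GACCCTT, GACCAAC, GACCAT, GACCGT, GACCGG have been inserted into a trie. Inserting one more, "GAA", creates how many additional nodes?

"GA" is already a path in the trie; the remaining "A" must be added.
So 3 − 2 = 1 new nodes.

1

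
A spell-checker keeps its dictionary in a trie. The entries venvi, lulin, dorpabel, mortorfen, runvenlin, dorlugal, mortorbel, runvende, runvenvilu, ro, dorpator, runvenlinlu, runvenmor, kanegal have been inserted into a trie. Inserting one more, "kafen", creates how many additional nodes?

The longest prefix of "kafen" already in the trie is "ka" (length 2).
New nodes needed: |"kafen"| − 2 = 5 − 2 = 3.

3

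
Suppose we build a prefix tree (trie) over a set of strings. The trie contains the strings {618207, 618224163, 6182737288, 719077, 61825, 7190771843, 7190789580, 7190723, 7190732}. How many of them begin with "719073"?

Filter for entries beginning with "719073":
Matches: "7190732"
Count: 1

1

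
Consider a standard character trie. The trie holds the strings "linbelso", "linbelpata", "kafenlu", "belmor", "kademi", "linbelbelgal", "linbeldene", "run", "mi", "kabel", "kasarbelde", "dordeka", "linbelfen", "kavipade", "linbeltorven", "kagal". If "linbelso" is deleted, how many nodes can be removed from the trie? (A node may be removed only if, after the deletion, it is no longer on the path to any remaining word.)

A node on "linbelso"'s path can go only if nothing else ends at it or branches off below it.
The suffix "so" (2 nodes) is used only by "linbelso"; the node for "linbel" still has the child "p", so pruning stops there.
Nodes removed: 2

2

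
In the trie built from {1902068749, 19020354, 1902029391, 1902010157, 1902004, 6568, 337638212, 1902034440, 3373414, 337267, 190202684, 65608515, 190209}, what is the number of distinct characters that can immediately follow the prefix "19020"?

Walk "19020" from the root, arriving at one node.
Distinct next characters after "19020": 0, 1, 2, 3, 6, 9.
That node has 6 child edges.

6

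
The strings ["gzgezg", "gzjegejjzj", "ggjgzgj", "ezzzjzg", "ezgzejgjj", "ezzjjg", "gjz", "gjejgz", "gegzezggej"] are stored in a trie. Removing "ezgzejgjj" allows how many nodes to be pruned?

A node on "ezgzejgjj"'s path can go only if nothing else ends at it or branches off below it.
The suffix "gzejgjj" (7 nodes) is used only by "ezgzejgjj"; the node for "ez" still has the child "z", so pruning stops there.
Nodes removed: 7

7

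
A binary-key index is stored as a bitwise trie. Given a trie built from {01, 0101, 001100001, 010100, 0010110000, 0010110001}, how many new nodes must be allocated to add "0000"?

2

The longest prefix of "0000" already in the trie is "00" (length 2).
So 4 − 2 = 2 new nodes.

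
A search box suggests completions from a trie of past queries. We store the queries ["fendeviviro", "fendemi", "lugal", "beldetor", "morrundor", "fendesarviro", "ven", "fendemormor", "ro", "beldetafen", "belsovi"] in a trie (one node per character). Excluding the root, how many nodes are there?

Insert word by word; a character creates a node only if that edge doesn't already exist:
  "fendeviviro" → 11 new (f, e, n, d, e, v, i, v, i, r, o)
  "fendemi" → prefix "fende" already present; 2 new (m, i)
  "lugal" → 5 new (l, u, g, a, l)
  "beldetor" → 8 new (b, e, l, d, e, t, o, r)
  "morrundor" → 9 new (m, o, r, r, u, n, d, o, r)
  "fendesarviro" → prefix "fende" already present; 7 new (s, a, r, v, i, r, o)
  "ven" → 3 new (v, e, n)
  "fendemormor" → prefix "fendem" already present; 5 new (o, r, m, o, r)
  "ro" → 2 new (r, o)
  "beldetafen" → prefix "beldet" already present; 4 new (a, f, e, n)
  "belsovi" → prefix "bel" already present; 4 new (s, o, v, i)
Total nodes = 11 + 2 + 5 + 8 + 9 + 7 + 3 + 5 + 2 + 4 + 4 = 60

60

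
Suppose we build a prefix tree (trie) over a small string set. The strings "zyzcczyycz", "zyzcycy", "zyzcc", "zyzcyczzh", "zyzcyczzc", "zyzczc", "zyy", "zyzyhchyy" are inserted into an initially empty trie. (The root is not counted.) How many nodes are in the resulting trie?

26

For each word, the new-node count is its length minus the longest prefix already in the trie:
  "zyzcczyycz" → 10 new (z, y, z, c, c, z, y, y, c, z)
  "zyzcycy" → prefix "zyzc" already present; 3 new (y, c, y)
  "zyzcc" → prefix "zyzcc" already present; 0 new (none)
  "zyzcyczzh" → prefix "zyzcyc" already present; 3 new (z, z, h)
  "zyzcyczzc" → prefix "zyzcyczz" already present; 1 new (c)
  "zyzczc" → prefix "zyzc" already present; 2 new (z, c)
  "zyy" → prefix "zy" already present; 1 new (y)
  "zyzyhchyy" → prefix "zyz" already present; 6 new (y, h, c, h, y, y)
Total nodes = 10 + 3 + 0 + 3 + 1 + 2 + 1 + 6 = 26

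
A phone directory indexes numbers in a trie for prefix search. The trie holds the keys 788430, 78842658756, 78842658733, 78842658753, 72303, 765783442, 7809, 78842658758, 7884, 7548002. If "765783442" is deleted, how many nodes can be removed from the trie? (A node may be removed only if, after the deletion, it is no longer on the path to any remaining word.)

8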